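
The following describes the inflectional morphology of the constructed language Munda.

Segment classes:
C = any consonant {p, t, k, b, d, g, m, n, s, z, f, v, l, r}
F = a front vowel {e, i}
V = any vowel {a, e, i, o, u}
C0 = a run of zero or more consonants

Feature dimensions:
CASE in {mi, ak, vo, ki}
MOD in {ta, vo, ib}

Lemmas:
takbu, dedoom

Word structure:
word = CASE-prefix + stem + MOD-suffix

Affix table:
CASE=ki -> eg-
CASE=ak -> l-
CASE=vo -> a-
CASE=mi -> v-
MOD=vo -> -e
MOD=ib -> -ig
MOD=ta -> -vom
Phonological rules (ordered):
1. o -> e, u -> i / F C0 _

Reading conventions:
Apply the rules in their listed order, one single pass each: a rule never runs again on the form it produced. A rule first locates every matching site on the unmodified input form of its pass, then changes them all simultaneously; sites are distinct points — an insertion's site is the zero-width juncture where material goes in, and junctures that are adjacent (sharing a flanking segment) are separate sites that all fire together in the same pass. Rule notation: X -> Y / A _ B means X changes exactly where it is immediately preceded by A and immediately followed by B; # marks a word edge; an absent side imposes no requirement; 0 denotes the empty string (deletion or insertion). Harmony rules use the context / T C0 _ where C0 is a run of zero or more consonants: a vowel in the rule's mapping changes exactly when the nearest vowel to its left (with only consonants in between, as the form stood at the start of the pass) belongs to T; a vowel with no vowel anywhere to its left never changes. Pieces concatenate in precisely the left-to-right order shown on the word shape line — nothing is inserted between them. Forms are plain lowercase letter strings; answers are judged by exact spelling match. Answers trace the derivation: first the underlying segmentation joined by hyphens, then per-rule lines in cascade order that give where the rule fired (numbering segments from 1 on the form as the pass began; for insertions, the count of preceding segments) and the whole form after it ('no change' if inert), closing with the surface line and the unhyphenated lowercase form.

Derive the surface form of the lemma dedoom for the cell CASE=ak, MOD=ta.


underlying: l-dedoom-vom
1. o -> e, u -> i / F C0 _: fires at position(s) 5: ldedeomvom
surface: ldedeomvom


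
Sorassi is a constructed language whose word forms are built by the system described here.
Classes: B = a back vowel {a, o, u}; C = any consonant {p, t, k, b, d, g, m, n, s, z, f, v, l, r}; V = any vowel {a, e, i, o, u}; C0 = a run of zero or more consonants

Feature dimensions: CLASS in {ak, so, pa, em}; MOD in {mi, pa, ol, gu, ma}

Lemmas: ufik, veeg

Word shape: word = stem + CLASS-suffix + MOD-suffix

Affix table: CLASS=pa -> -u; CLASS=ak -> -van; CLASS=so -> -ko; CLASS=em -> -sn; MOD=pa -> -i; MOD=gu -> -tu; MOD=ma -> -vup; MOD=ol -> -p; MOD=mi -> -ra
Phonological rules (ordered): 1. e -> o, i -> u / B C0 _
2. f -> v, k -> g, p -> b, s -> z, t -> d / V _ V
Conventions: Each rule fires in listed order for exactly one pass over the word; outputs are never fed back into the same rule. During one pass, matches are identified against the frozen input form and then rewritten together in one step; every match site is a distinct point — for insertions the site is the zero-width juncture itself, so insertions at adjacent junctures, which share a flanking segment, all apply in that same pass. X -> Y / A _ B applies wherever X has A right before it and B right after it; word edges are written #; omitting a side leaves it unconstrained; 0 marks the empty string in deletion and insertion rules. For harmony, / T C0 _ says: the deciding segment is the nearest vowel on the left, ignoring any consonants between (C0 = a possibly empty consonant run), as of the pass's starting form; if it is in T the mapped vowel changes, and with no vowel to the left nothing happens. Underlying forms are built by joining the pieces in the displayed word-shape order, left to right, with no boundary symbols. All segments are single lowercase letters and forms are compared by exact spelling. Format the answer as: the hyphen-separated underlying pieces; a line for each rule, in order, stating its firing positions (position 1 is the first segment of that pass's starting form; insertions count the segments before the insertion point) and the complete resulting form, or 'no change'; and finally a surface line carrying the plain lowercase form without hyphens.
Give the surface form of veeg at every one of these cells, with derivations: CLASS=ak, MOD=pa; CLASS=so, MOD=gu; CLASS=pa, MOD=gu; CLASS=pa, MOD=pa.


cell CLASS=ak, MOD=pa:
underlying: veeg-van-i
1. e -> o, i -> u / B C0 _: fires at position(s) 8: veegvanu
2. f -> v, k -> g, p -> b, s -> z, t -> d / V _ V: no change
surface: veegvanu

cell CLASS=so, MOD=gu:
underlying: veeg-ko-tu
1. e -> o, i -> u / B C0 _: no change
2. f -> v, k -> g, p -> b, s -> z, t -> d / V _ V: fires at position(s) 7: veegkodu
surface: veegkodu

cell CLASS=pa, MOD=gu:
underlying: veeg-u-tu
1. e -> o, i -> u / B C0 _: no change
2. f -> v, k -> g, p -> b, s -> z, t -> d / V _ V: fires at position(s) 6: veegudu
surface: veegudu

cell CLASS=pa, MOD=pa:
underlying: veeg-u-i
1. e -> o, i -> u / B C0 _: fires at position(s) 6: veeguu
2. f -> v, k -> g, p -> b, s -> z, t -> d / V _ V: no change
surface: veeguu


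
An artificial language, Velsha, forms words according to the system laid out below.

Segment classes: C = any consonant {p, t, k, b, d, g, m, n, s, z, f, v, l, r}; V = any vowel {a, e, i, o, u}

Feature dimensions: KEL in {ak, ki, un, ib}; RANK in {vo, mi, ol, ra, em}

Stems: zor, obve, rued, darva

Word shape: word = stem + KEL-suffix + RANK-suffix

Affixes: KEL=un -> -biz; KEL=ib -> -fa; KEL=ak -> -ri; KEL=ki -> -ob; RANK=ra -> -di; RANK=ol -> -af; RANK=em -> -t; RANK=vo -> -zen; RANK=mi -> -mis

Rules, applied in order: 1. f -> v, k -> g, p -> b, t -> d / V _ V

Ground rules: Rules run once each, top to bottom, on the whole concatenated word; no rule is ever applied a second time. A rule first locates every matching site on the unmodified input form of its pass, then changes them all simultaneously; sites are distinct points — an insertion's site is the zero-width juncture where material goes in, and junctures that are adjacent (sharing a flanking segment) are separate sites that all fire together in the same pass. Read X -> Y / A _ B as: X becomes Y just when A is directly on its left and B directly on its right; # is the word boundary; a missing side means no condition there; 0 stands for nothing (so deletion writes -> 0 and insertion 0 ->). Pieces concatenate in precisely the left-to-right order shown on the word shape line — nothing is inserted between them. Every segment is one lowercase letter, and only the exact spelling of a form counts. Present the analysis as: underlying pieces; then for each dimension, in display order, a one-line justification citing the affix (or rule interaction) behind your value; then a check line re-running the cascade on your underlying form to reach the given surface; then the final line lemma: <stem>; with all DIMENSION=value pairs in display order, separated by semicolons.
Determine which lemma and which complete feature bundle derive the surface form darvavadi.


underlying: darva-fa-di
KEL=ib - signalled by the affix -fa
RANK=ra - signalled by the affix -di
check: darvafadi -> darvavadi
lemma: darva; KEL=ib; RANK=ra


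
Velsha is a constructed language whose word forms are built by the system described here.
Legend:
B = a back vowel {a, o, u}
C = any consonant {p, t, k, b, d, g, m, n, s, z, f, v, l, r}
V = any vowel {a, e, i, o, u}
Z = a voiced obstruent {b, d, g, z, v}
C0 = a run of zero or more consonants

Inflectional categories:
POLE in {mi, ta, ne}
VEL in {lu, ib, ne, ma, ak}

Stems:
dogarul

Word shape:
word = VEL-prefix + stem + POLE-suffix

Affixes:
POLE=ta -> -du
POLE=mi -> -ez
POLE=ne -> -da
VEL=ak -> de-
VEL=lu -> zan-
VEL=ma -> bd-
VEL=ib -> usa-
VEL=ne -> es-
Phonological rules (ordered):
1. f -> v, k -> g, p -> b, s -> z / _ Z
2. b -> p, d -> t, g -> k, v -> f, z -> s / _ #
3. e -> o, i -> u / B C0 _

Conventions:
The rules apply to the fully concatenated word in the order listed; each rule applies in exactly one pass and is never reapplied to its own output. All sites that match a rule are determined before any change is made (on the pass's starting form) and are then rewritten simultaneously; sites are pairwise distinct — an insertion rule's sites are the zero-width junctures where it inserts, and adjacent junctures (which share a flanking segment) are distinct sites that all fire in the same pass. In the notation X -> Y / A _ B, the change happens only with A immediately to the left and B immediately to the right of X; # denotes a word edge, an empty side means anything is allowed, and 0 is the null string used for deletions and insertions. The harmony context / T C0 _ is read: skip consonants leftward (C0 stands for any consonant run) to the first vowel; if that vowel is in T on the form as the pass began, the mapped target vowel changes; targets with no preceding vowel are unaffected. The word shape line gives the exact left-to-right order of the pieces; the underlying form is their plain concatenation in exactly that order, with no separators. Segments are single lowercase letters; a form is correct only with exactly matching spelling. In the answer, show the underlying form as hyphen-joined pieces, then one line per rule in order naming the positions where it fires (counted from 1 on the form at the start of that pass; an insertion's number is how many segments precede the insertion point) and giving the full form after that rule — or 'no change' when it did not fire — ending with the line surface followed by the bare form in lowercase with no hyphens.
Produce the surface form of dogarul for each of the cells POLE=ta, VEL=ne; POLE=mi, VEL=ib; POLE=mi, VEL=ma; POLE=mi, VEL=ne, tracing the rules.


cell POLE=ta, VEL=ne:
underlying: es-dogarul-du
1. f -> v, k -> g, p -> b, s -> z / _ Z: fires at position(s) 2: ezdogaruldu
2. b -> p, d -> t, g -> k, v -> f, z -> s / _ #: no change
3. e -> o, i -> u / B C0 _: no change
surface: ezdogaruldu

cell POLE=mi, VEL=ib:
underlying: usa-dogarul-ez
1. f -> v, k -> g, p -> b, s -> z / _ Z: no change
2. b -> p, d -> t, g -> k, v -> f, z -> s / _ #: fires at position(s) 12: usadogarules
3. e -> o, i -> u / B C0 _: fires at position(s) 11: usadogarulos
surface: usadogarulos

cell POLE=mi, VEL=ma:
underlying: bd-dogarul-ez
1. f -> v, k -> g, p -> b, s -> z / _ Z: no change
2. b -> p, d -> t, g -> k, v -> f, z -> s / _ #: fires at position(s) 11: bddogarules
3. e -> o, i -> u / B C0 _: fires at position(s) 10: bddogarulos
surface: bddogarulos

cell POLE=mi, VEL=ne:
underlying: es-dogarul-ez
1. f -> v, k -> g, p -> b, s -> z / _ Z: fires at position(s) 2: ezdogarulez
2. b -> p, d -> t, g -> k, v -> f, z -> s / _ #: fires at position(s) 11: ezdogarules
3. e -> o, i -> u / B C0 _: fires at position(s) 10: ezdogarulos
surface: ezdogarulos


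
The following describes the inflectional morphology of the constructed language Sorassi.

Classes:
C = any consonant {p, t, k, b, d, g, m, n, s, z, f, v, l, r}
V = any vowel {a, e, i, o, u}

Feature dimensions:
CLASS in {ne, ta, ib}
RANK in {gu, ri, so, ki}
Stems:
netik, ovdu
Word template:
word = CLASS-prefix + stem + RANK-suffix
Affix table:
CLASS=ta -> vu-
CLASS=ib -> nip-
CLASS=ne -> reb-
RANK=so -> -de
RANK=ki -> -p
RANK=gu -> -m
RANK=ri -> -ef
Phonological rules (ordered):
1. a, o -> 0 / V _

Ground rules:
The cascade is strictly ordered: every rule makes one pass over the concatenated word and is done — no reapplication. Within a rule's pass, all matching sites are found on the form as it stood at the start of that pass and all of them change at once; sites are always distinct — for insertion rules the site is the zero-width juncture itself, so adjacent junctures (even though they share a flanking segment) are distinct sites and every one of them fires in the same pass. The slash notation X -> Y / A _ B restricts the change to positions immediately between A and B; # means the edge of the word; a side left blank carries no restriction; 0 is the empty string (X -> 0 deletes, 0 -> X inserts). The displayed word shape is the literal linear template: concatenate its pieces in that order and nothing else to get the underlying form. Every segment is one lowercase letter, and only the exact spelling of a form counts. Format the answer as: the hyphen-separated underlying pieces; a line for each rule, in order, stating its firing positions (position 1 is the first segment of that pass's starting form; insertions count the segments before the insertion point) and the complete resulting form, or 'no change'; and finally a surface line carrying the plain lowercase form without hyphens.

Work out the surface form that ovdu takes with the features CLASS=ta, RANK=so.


underlying: vu-ovdu-de
1. a, o -> 0 / V _: fires at position(s) 3: vuvdude
surface: vuvdude


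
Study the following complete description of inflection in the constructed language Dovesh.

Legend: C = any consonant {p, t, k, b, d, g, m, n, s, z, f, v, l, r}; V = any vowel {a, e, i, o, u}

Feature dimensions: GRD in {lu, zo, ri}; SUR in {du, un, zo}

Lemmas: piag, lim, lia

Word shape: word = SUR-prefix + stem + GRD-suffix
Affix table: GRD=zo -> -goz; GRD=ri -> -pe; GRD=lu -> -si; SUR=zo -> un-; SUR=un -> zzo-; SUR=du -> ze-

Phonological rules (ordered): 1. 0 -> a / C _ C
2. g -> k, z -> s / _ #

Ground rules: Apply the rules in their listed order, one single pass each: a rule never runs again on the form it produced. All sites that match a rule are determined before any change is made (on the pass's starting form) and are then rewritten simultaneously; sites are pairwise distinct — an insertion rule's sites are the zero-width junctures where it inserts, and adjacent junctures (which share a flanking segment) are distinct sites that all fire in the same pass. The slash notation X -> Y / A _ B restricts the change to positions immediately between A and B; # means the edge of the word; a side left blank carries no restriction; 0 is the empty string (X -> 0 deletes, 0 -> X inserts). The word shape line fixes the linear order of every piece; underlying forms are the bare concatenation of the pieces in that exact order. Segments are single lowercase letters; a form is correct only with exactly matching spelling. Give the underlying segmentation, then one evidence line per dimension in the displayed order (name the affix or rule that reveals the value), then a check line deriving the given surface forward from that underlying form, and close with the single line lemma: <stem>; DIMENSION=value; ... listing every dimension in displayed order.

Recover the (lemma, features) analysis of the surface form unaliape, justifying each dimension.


underlying: un-lia-pe
GRD=ri - signalled by the affix -pe
SUR=zo - signalled by the affix un-
check: unliape -> unaliape -> unaliape
lemma: lia; GRD=ri; SUR=zo


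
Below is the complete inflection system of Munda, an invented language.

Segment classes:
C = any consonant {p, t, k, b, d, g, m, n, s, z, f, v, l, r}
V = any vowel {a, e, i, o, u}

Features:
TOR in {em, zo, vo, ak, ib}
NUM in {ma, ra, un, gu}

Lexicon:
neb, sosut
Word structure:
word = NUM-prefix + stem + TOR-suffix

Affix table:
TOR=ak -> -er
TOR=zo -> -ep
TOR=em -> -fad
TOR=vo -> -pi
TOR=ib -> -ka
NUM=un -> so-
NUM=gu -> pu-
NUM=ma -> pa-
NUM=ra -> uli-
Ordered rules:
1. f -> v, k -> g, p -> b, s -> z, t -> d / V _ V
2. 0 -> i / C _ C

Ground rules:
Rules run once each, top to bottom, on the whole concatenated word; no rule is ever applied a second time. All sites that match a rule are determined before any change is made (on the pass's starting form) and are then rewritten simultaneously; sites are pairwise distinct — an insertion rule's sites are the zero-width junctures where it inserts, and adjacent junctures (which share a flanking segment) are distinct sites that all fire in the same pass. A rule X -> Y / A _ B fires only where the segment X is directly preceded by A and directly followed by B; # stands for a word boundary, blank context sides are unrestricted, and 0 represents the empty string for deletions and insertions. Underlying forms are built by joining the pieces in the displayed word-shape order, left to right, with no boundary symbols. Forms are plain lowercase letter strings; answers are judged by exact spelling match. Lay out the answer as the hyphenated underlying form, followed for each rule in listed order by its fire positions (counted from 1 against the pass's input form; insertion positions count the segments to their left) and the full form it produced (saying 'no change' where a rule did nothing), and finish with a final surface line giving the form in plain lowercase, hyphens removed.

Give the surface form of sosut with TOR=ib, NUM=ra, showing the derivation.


underlying: uli-sosut-ka
1. f -> v, k -> g, p -> b, s -> z, t -> d / V _ V: fires at position(s) 4, 6: ulizozutka
2. 0 -> i / C _ C: inserts after position(s) 8: ulizozutika
surface: ulizozutika


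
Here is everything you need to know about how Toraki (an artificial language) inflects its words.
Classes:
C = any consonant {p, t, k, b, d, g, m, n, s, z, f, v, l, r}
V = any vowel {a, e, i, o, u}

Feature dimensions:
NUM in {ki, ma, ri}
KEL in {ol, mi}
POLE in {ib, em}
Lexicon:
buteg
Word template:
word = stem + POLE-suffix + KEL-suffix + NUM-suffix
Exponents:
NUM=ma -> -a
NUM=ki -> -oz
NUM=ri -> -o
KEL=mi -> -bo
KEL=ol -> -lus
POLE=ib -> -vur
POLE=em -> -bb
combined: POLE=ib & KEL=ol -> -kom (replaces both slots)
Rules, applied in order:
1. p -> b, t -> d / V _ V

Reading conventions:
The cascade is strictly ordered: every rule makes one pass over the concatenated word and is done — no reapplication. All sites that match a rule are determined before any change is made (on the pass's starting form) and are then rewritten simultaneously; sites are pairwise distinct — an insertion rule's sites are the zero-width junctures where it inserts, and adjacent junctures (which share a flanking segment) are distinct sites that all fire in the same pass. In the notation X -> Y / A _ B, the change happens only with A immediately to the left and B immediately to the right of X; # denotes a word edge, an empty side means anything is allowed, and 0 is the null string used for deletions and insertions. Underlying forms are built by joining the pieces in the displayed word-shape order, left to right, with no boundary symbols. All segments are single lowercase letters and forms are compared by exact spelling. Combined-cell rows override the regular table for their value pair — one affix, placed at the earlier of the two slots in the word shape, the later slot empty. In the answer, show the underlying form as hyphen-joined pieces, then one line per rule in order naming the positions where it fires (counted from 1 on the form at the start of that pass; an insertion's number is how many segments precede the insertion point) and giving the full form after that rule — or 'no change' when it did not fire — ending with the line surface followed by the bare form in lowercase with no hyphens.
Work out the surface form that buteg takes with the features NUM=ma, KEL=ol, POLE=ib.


underlying: buteg-kom-a
1. p -> b, t -> d / V _ V: fires at position(s) 3: budegkoma
surface: budegkoma


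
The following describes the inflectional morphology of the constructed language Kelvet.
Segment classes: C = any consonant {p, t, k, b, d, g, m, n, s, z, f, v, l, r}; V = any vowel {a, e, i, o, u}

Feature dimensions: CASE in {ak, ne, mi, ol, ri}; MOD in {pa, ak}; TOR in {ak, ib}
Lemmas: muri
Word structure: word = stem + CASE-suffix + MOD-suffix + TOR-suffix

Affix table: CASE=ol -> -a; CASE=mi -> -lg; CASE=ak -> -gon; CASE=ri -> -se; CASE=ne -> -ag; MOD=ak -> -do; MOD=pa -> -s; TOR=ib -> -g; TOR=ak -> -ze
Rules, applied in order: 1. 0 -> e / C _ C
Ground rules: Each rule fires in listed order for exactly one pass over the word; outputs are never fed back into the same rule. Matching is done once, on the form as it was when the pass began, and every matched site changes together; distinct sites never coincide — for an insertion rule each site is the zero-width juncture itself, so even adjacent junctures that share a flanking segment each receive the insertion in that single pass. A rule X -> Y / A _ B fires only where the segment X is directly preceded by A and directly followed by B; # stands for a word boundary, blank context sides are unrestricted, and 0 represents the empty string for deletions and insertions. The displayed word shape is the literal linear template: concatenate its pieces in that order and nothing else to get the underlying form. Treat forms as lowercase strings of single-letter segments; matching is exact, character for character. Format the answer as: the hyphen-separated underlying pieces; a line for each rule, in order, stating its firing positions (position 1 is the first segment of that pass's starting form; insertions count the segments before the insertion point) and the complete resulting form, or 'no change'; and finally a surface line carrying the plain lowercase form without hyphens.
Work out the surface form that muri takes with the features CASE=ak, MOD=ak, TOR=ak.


underlying: muri-gon-do-ze
1. 0 -> e / C _ C: inserts after position(s) 7: murigonedoze
surface: murigonedoze


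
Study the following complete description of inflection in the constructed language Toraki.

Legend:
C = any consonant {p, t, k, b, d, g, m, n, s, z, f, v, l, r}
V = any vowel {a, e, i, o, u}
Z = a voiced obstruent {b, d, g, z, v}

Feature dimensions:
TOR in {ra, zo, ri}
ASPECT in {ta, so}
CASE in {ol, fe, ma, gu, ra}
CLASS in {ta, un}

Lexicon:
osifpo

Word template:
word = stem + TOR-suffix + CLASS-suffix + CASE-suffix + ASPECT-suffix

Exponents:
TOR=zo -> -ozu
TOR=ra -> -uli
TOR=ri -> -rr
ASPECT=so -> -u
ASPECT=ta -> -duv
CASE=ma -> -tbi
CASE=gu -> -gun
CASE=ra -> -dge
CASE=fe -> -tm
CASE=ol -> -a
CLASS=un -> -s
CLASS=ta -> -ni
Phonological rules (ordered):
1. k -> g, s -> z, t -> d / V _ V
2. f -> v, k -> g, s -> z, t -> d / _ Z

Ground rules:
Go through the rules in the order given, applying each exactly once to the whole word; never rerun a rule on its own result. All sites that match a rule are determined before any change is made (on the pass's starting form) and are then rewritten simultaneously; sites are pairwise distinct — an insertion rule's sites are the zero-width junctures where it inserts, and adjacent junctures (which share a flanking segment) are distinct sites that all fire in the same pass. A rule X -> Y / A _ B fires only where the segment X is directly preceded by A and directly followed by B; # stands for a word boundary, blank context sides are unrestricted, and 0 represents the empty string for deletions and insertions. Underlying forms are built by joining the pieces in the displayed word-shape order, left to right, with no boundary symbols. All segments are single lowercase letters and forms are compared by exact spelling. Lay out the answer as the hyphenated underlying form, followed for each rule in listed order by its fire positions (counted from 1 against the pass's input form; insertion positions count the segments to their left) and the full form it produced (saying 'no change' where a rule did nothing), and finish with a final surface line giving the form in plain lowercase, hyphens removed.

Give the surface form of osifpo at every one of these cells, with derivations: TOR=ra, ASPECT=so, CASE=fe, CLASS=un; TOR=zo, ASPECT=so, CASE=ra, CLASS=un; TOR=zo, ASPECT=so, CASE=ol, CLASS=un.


cell TOR=ra, ASPECT=so, CASE=fe, CLASS=un:
underlying: osifpo-uli-s-tm-u
1. k -> g, s -> z, t -> d / V _ V: fires at position(s) 2: ozifpoulistmu
2. f -> v, k -> g, s -> z, t -> d / _ Z: no change
surface: ozifpoulistmu

cell TOR=zo, ASPECT=so, CASE=ra, CLASS=un:
underlying: osifpo-ozu-s-dge-u
1. k -> g, s -> z, t -> d / V _ V: fires at position(s) 2: ozifpoozusdgeu
2. f -> v, k -> g, s -> z, t -> d / _ Z: fires at position(s) 10: ozifpoozuzdgeu
surface: ozifpoozuzdgeu

cell TOR=zo, ASPECT=so, CASE=ol, CLASS=un:
underlying: osifpo-ozu-s-a-u
1. k -> g, s -> z, t -> d / V _ V: fires at position(s) 2, 10: ozifpoozuzau
2. f -> v, k -> g, s -> z, t -> d / _ Z: no change
surface: ozifpoozuzau


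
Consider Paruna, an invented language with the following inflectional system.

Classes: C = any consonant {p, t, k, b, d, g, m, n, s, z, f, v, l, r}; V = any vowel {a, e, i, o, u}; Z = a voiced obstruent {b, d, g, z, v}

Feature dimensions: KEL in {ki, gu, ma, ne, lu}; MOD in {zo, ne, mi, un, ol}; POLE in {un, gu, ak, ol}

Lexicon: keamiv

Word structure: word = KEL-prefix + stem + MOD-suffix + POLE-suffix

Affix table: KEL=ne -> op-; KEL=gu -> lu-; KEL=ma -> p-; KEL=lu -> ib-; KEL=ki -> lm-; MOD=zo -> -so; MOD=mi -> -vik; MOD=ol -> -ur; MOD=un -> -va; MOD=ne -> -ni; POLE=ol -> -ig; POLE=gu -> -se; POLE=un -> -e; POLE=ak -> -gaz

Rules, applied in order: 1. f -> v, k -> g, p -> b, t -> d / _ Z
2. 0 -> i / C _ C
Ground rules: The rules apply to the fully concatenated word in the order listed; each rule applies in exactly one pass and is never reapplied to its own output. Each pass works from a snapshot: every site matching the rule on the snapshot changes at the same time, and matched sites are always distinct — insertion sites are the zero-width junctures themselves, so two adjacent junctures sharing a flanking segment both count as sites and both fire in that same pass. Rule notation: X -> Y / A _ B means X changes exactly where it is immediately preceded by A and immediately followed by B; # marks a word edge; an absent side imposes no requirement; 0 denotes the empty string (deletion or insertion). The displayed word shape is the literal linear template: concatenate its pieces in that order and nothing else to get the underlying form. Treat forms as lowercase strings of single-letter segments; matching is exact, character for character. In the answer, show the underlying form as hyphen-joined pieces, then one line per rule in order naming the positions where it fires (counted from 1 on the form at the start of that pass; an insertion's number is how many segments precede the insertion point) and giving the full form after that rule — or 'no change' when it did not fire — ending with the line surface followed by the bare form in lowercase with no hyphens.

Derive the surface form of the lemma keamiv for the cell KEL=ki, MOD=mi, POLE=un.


underlying: lm-keamiv-vik-e
1. f -> v, k -> g, p -> b, t -> d / _ Z: no change
2. 0 -> i / C _ C: inserts after position(s) 1, 2, 8: limikeamivivike
surface: limikeamivivike


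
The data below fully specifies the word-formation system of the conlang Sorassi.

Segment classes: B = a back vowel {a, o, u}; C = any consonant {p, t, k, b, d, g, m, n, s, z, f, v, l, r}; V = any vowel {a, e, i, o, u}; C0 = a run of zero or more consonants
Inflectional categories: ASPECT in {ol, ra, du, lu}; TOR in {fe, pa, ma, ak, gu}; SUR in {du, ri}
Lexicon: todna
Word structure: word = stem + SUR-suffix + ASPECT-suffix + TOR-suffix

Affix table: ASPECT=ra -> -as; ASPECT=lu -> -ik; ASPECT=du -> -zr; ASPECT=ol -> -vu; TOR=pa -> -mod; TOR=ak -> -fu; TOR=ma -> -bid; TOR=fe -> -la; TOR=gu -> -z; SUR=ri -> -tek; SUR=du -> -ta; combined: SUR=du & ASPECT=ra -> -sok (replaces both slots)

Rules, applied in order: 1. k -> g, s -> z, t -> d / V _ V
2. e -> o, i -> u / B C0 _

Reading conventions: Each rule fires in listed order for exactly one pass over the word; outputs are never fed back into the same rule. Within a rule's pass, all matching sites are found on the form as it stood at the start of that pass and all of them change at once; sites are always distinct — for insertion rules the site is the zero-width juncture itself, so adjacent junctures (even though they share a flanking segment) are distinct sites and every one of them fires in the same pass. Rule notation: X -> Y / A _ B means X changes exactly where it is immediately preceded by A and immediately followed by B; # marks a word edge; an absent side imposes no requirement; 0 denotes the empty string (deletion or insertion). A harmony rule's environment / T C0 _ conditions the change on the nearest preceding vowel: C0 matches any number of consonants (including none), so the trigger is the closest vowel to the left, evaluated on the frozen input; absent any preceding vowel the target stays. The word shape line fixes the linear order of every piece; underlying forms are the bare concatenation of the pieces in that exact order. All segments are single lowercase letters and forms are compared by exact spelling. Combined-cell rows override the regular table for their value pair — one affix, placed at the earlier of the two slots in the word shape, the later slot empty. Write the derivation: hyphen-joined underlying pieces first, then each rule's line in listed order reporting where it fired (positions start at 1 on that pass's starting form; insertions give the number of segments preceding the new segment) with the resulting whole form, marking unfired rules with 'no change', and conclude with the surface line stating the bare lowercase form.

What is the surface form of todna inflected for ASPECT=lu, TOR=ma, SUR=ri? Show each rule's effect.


underlying: todna-tek-ik-bid
1. k -> g, s -> z, t -> d / V _ V: fires at position(s) 6, 8: todnadegikbid
2. e -> o, i -> u / B C0 _: fires at position(s) 7: todnadogikbid
surface: todnadogikbid


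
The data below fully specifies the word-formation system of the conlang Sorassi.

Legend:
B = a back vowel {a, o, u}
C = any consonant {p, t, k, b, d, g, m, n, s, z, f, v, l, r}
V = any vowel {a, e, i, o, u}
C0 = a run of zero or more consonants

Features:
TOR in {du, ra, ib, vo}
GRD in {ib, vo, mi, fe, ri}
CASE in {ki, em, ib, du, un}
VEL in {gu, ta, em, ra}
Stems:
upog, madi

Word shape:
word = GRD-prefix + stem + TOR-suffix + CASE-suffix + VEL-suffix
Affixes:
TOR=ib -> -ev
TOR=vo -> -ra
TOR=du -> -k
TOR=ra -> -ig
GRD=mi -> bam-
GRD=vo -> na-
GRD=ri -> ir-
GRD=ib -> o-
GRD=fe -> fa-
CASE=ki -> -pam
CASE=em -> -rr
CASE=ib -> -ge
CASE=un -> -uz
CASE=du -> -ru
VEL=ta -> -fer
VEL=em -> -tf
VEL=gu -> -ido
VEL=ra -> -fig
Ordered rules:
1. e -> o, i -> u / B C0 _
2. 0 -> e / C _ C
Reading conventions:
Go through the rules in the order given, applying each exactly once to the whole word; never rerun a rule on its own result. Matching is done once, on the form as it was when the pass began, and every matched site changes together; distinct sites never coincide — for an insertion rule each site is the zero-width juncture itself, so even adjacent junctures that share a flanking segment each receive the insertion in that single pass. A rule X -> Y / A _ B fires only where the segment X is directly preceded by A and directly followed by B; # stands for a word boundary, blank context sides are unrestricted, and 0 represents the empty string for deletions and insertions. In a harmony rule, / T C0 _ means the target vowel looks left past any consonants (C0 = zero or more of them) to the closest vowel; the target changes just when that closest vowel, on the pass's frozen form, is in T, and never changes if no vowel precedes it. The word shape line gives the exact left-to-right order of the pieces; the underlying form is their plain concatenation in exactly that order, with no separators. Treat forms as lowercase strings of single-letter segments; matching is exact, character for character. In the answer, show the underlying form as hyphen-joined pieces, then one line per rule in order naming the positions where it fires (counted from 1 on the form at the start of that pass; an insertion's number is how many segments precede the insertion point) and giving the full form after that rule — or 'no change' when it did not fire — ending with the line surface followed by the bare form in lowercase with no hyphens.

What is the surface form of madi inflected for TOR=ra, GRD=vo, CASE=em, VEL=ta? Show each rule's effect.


underlying: na-madi-ig-rr-fer
1. e -> o, i -> u / B C0 _: fires at position(s) 6: namaduigrrfer
2. 0 -> e / C _ C: inserts after position(s) 8, 9, 10: namaduigererefer
surface: namaduigererefer


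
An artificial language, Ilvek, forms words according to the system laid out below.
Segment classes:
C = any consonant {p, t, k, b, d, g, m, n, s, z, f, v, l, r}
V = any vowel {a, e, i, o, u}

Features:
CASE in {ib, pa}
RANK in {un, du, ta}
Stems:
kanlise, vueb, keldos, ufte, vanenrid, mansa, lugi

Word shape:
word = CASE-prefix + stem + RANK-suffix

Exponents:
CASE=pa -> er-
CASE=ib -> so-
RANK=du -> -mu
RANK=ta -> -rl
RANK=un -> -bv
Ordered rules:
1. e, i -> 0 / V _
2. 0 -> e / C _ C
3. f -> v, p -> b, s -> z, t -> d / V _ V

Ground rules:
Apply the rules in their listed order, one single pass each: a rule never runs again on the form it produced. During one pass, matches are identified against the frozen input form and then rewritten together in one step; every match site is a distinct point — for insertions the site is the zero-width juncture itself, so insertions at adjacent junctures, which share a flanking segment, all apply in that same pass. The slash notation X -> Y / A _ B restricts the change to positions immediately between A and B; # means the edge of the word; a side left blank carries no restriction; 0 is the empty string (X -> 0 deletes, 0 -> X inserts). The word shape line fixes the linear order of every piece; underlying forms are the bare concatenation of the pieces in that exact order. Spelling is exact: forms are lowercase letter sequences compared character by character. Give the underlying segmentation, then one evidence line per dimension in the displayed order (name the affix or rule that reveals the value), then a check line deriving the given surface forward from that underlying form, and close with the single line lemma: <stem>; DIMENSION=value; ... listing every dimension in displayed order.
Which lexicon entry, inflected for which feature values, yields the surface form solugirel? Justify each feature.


underlying: so-lugi-rl
CASE=ib - signalled by the affix so-
RANK=ta - signalled by the affix -rl
check: solugirl -> solugirl -> solugirel -> solugirel
lemma: lugi; CASE=ib; RANK=ta


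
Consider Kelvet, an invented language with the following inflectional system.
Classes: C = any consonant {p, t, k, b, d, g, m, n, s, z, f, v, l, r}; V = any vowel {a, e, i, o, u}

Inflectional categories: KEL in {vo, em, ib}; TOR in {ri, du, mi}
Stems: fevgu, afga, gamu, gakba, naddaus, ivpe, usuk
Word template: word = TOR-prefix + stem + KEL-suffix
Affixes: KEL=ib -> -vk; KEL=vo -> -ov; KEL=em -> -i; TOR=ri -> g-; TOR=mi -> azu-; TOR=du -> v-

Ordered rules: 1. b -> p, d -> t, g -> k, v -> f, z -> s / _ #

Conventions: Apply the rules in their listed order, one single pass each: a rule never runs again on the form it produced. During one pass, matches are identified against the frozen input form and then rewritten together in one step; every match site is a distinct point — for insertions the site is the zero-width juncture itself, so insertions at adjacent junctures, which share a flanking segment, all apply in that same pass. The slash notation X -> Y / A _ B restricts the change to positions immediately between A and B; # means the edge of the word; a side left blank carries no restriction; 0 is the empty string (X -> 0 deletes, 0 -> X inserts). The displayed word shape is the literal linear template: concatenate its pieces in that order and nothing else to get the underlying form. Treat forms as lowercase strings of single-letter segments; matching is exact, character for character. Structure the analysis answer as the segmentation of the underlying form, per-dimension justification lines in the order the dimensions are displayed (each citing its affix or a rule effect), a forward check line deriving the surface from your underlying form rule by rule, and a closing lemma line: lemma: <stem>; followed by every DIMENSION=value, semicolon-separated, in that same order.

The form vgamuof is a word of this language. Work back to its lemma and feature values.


underlying: v-gamu-ov
KEL=vo - signalled by the affix -ov
TOR=du - signalled by the affix v-
check: vgamuov -> vgamuof
lemma: gamu; KEL=vo; TOR=du


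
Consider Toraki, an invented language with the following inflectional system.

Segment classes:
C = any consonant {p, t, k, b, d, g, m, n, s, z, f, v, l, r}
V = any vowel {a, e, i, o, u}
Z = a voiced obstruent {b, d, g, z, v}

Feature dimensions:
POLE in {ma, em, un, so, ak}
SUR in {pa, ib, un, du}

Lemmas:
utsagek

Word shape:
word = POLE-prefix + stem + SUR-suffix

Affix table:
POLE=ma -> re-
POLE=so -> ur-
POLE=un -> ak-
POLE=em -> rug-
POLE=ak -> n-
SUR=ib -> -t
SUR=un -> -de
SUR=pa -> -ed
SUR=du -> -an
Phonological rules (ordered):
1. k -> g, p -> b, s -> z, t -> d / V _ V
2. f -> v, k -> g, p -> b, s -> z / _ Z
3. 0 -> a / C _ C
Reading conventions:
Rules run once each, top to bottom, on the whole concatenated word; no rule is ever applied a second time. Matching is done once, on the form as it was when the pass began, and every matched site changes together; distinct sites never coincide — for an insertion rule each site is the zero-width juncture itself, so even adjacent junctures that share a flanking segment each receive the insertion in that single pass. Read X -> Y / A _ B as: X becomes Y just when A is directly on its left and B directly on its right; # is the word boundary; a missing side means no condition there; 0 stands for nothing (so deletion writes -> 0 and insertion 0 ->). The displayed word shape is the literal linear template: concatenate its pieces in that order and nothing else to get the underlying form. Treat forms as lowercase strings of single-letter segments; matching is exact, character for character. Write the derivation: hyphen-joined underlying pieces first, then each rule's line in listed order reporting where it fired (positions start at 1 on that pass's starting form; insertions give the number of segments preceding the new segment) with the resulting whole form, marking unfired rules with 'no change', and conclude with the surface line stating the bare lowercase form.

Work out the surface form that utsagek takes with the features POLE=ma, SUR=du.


underlying: re-utsagek-an
1. k -> g, p -> b, s -> z, t -> d / V _ V: fires at position(s) 9: reutsagegan
2. f -> v, k -> g, p -> b, s -> z / _ Z: no change
3. 0 -> a / C _ C: inserts after position(s) 4: reutasagegan
surface: reutasagegan


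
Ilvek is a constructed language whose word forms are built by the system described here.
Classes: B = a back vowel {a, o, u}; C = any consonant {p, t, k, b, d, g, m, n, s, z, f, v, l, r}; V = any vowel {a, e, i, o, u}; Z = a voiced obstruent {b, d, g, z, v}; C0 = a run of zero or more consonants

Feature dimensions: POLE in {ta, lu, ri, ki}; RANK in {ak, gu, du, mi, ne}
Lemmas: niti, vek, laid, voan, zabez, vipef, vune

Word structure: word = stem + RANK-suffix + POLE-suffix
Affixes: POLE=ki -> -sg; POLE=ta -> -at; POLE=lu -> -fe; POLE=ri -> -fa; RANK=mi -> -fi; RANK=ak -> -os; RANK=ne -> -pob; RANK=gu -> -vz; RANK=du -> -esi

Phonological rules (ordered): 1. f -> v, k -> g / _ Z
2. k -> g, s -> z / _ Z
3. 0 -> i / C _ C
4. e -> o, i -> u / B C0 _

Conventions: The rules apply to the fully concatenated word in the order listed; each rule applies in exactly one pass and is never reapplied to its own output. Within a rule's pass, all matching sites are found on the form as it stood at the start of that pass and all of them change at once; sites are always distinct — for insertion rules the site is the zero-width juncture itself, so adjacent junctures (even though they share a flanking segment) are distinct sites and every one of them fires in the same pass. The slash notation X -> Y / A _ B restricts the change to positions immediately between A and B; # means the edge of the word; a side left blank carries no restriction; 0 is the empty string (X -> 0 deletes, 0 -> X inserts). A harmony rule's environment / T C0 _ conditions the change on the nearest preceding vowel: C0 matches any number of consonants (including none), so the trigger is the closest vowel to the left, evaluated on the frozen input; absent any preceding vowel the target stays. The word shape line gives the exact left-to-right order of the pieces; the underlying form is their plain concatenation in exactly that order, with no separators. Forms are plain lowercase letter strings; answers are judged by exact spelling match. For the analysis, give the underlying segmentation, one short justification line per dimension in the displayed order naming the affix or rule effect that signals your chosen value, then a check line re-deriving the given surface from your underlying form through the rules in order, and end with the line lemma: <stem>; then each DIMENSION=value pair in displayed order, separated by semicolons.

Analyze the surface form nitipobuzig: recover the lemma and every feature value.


underlying: niti-pob-sg
POLE=ki - signalled by the affix -sg
RANK=ne - signalled by the affix -pob
check: nitipobsg -> nitipobsg -> nitipobzg -> nitipobizig -> nitipobuzig
lemma: niti; POLE=ki; RANK=ne
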